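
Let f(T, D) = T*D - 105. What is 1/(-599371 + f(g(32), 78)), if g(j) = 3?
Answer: -1/599242 ≈ -1.6688e-6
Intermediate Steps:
f(T, D) = -105 + D*T (f(T, D) = D*T - 105 = -105 + D*T)
1/(-599371 + f(g(32), 78)) = 1/(-599371 + (-105 + 78*3)) = 1/(-599371 + (-105 + 234)) = 1/(-599371 + 129) = 1/(-599242) = -1/599242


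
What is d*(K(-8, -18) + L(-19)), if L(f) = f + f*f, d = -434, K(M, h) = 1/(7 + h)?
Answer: -1632274/11 ≈ -1.4839e+5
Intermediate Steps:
L(f) = f + f²
d*(K(-8, -18) + L(-19)) = -434*(1/(7 - 18) - 19*(1 - 19)) = -434*(1/(-11) - 19*(-18)) = -434*(-1/11 + 342) = -434*3761/11 = -1632274/11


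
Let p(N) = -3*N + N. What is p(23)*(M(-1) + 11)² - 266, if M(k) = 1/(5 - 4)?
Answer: -6890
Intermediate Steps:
M(k) = 1 (M(k) = 1/1 = 1)
p(N) = -2*N
p(23)*(M(-1) + 11)² - 266 = (-2*23)*(1 + 11)² - 266 = -46*12² - 266 = -46*144 - 266 = -6624 - 266 = -6890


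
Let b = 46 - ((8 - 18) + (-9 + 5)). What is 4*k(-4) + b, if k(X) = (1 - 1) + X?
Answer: 44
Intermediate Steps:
k(X) = X (k(X) = 0 + X = X)
b = 60 (b = 46 - (-10 - 4) = 46 - 1*(-14) = 46 + 14 = 60)
4*k(-4) + b = 4*(-4) + 60 = -16 + 60 = 44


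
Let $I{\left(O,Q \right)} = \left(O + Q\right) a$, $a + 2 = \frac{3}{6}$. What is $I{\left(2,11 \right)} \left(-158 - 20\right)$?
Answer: $3471$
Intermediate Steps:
$a = - \frac{3}{2}$ ($a = -2 + \frac{3}{6} = -2 + 3 \cdot \frac{1}{6} = -2 + \frac{1}{2} = - \frac{3}{2} \approx -1.5$)
$I{\left(O,Q \right)} = - \frac{3 O}{2} - \frac{3 Q}{2}$ ($I{\left(O,Q \right)} = \left(O + Q\right) \left(- \frac{3}{2}\right) = - \frac{3 O}{2} - \frac{3 Q}{2}$)
$I{\left(2,11 \right)} \left(-158 - 20\right) = \left(\left(- \frac{3}{2}\right) 2 - \frac{33}{2}\right) \left(-158 - 20\right) = \left(-3 - \frac{33}{2}\right) \left(-178\right) = \left(- \frac{39}{2}\right) \left(-178\right) = 3471$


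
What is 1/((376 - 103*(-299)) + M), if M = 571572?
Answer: 1/602745 ≈ 1.6591e-6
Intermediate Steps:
1/((376 - 103*(-299)) + M) = 1/((376 - 103*(-299)) + 571572) = 1/((376 + 30797) + 571572) = 1/(31173 + 571572) = 1/602745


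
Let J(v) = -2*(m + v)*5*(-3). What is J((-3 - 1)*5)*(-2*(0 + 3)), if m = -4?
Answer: 4320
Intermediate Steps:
J(v) = -120 + 30*v (J(v) = -2*(-4 + v)*5*(-3) = -2*(-20 + 5*v)*(-3) = (40 - 10*v)*(-3) = -120 + 30*v)
J((-3 - 1)*5)*(-2*(0 + 3)) = (-120 + 30*((-3 - 1)*5))*(-2*(0 + 3)) = (-120 + 30*(-4*5))*(-2*3) = (-120 + 30*(-20))*(-6) = (-120 - 600)*(-6) = -720*(-6) = 4320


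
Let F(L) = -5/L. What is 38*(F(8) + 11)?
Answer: 1577/4 ≈ 394.25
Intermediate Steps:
38*(F(8) + 11) = 38*(-5/8 + 11) = 38*(83/8) = 1577/4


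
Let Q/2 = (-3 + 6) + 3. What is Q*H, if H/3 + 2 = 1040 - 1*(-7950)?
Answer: 323568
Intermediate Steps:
H = 26964 (H = -6 + 3*(1040 - 1*(-7950)) = -6 + 3*(1040 + 7950) = -6 + 3*8990 = -6 + 26970 = 26964)
Q = 12 (Q = 2*((-3 + 6) + 3) = 2*(3 + 3) = 2*6 = 12)
Q*H = 12*26964 = 323568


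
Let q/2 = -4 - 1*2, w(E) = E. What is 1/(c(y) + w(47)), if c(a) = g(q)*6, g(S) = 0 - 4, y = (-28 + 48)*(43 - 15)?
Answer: 1/23 ≈ 0.043478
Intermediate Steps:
q = -12 (q = 2*(-4 - 1*2) = 2*(-4 - 2) = 2*(-6) = -12)
y = 560 (y = 20*28 = 560)
g(S) = -4
c(a) = -24 (c(a) = -4*6 = -24)
1/(c(y) + w(47)) = 1/(-24 + 47) = 1/23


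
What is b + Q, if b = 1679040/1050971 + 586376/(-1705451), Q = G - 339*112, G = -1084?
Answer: -69993758653874948/1792379542921 ≈ -39051.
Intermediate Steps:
Q = -39052 (Q = -1084 - 339*112 = -1084 - 37968 = -39052)
b = 2247256275944/1792379542921 (b = 1679040*(1/1050971) + 586376*(-1/1705451) = 1679040/1050971 - 586376/1705451 = 2247256275944/1792379542921 ≈ 1.2538)
b + Q = 2247256275944/1792379542921 - 39052 = -69993758653874948/1792379542921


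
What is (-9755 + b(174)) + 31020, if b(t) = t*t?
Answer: 51541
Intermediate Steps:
b(t) = t**2
(-9755 + b(174)) + 31020 = (-9755 + 174**2) + 31020 = (-9755 + 30276) + 31020 = 20521 + 31020 = 51541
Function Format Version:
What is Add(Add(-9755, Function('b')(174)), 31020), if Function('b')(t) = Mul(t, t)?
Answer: 51541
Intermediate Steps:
Function('b')(t) = Pow(t, 2)
Add(Add(-9755, Function('b')(174)), 31020) = Add(Add(-9755, Pow(174, 2)), 31020) = Add(Add(-9755, 30276), 31020) = Add(20521, 31020) = 51541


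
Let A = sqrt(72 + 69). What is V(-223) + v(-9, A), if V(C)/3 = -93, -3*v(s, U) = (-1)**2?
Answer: -838/3 ≈ -279.33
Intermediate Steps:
A = sqrt(141) ≈ 11.874
v(s, U) = -1/3 (v(s, U) = -1/3*(-1)**2 = -1/3*1 = -1/3)
V(C) = -279 (V(C) = 3*(-93) = -279)
V(-223) + v(-9, A) = -279 - 1/3 = -838/3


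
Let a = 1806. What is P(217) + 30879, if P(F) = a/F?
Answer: 957507/31 ≈ 30887.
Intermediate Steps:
P(F) = 1806/F
P(217) + 30879 = 1806/217 + 30879 = 1806*(1/217) + 30879 = 258/31 + 30879 = 957507/31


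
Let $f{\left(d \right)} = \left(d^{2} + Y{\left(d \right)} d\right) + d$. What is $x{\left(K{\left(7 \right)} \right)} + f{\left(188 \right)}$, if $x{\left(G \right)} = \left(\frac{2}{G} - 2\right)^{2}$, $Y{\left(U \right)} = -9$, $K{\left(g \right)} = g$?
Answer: $\frac{1658304}{49} \approx 33843.0$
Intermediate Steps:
$f{\left(d \right)} = d^{2} - 8 d$ ($f{\left(d \right)} = \left(d^{2} - 9 d\right) + d = d^{2} - 8 d$)
$x{\left(G \right)} = \left(-2 + \frac{2}{G}\right)^{2}$
$x{\left(K{\left(7 \right)} \right)} + f{\left(188 \right)} = \frac{4 \left(-1 + 7\right)^{2}}{49} + 188 \left(-8 + 188\right) = 4 \cdot \frac{1}{49} \cdot 6^{2} + 188 \cdot 180 = 4 \cdot \frac{1}{49} \cdot 36 + 33840 = \frac{144}{49} + 33840 = \frac{1658304}{49}$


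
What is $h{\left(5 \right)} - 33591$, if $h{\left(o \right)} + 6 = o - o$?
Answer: $-33597$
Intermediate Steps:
$h{\left(o \right)} = -6$ ($h{\left(o \right)} = -6 + \left(o - o\right) = -6 + 0 = -6$)
$h{\left(5 \right)} - 33591 = -6 - 33591 = -33597$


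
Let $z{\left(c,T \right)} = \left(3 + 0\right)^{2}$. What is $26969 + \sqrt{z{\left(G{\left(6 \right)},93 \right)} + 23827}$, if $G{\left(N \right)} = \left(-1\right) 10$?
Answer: $26969 + 2 \sqrt{5959} \approx 27123.0$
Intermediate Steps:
$G{\left(N \right)} = -10$
$z{\left(c,T \right)} = 9$ ($z{\left(c,T \right)} = 3^{2} = 9$)
$26969 + \sqrt{z{\left(G{\left(6 \right)},93 \right)} + 23827} = 26969 + \sqrt{9 + 23827} = 26969 + \sqrt{23836} = 26969 + 2 \sqrt{5959}$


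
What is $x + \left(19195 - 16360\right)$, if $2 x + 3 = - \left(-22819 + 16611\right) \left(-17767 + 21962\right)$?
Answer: $\frac{26048227}{2} \approx 1.3024 \cdot 10^{7}$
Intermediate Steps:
$x = \frac{26042557}{2}$ ($x = - \frac{3}{2} + \frac{\left(-1\right) \left(-22819 + 16611\right) \left(-17767 + 21962\right)}{2} = - \frac{3}{2} + \frac{\left(-1\right) \left(\left(-6208\right) 4195\right)}{2} = - \frac{3}{2} + \frac{\left(-1\right) \left(-26042560\right)}{2} = - \frac{3}{2} + \frac{1}{2} \cdot 26042560 = - \frac{3}{2} + 13021280 = \frac{26042557}{2} \approx 1.3021 \cdot 10^{7}$)
$x + \left(19195 - 16360\right) = \frac{26042557}{2} + \left(19195 - 16360\right) = \frac{26042557}{2} + 2835 = \frac{26048227}{2}$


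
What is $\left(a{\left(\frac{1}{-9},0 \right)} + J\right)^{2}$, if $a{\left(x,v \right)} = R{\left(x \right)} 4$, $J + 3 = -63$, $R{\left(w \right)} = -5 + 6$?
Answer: $3844$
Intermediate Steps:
$R{\left(w \right)} = 1$
$J = -66$ ($J = -3 - 63 = -66$)
$a{\left(x,v \right)} = 4$ ($a{\left(x,v \right)} = 1 \cdot 4 = 4$)
$\left(a{\left(\frac{1}{-9},0 \right)} + J\right)^{2} = \left(4 - 66\right)^{2} = \left(-62\right)^{2} = 3844$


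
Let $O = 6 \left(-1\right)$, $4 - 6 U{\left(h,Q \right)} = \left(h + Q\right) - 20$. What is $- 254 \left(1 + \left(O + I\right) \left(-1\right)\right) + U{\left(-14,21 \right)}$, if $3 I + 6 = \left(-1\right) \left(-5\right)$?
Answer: $- \frac{11159}{6} \approx -1859.8$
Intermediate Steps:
$I = - \frac{1}{3}$ ($I = -2 + \frac{\left(-1\right) \left(-5\right)}{3} = -2 + \frac{1}{3} \cdot 5 = -2 + \frac{5}{3} = - \frac{1}{3} \approx -0.33333$)
$U{\left(h,Q \right)} = 4 - \frac{Q}{6} - \frac{h}{6}$ ($U{\left(h,Q \right)} = \frac{2}{3} - \frac{\left(h + Q\right) - 20}{6} = \frac{2}{3} - \frac{\left(Q + h\right) - 20}{6} = \frac{2}{3} - \frac{-20 + Q + h}{6} = \frac{2}{3} - \left(- \frac{10}{3} + \frac{Q}{6} + \frac{h}{6}\right) = 4 - \frac{Q}{6} - \frac{h}{6}$)
$O = -6$
$- 254 \left(1 + \left(O + I\right) \left(-1\right)\right) + U{\left(-14,21 \right)} = - 254 \left(1 + \left(-6 - \frac{1}{3}\right) \left(-1\right)\right) - - \frac{17}{6} = - 254 \left(1 - - \frac{19}{3}\right) + \left(4 - \frac{7}{2} + \frac{7}{3}\right) = - 254 \left(1 + \frac{19}{3}\right) + \frac{17}{6} = \left(-254\right) \frac{22}{3} + \frac{17}{6} = - \frac{5588}{3} + \frac{17}{6} = - \frac{11159}{6}$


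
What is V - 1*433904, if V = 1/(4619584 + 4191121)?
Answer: -3823000142319/8810705 ≈ -4.3390e+5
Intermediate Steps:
V = 1/8810705 ≈ 1.1350e-7
V - 1*433904 = 1/8810705 - 1*433904 = 1/8810705 - 433904 = -3823000142319/8810705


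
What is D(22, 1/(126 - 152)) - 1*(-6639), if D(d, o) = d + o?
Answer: 173185/26 ≈ 6661.0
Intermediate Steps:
D(22, 1/(126 - 152)) - 1*(-6639) = (22 + 1/(126 - 152)) - 1*(-6639) = (22 + 1/(-26)) + 6639 = (22 - 1/26) + 6639 = 571/26 + 6639 = 173185/26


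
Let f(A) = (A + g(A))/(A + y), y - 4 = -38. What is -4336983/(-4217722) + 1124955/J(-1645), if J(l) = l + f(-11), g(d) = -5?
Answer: -16399435352931/24011491346 ≈ -682.98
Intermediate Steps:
y = -34 (y = 4 - 38 = -34)
f(A) = (-5 + A)/(-34 + A) (f(A) = (A - 5)/(A - 34) = (-5 + A)/(-34 + A))
J(l) = 16/45 + l (J(l) = l + (-5 - 11)/(-34 - 11) = l - 16/(-45) = l - 1/45*(-16) = l + 16/45 = 16/45 + l)
-4336983/(-4217722) + 1124955/J(-1645) = -4336983/(-4217722) + 1124955/(16/45 - 1645) = -4336983*(-1/4217722) + 1124955/(-74009/45) = 4336983/4217722 + 1124955*(-45/74009) = 4336983/4217722 - 3894075/5693 = -16399435352931/24011491346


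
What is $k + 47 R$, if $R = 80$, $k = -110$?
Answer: $3650$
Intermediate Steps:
$k + 47 R = -110 + 47 \cdot 80 = -110 + 3760 = 3650$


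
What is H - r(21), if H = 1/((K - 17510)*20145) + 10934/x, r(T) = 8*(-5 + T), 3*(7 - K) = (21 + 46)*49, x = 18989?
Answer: -53324035859837/418476543760 ≈ -127.42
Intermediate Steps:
K = -3262/3 (K = 7 - (21 + 46)*49/3 = 7 - 67*49/3 = 7 - 1/3*3283 = 7 - 3283/3 = -3262/3 ≈ -1087.3)
r(T) = -40 + 8*T
H = 240961741443/418476543760 (H = 1/(-3262/3 - 17510*20145) + 10934/18989 = (1/20145)/(-55792/3) + 10934*(1/18989) = -3/55792*1/20145 + 10934/18989 = -1/374643280 + 10934/18989 = 240961741443/418476543760 ≈ 0.57581)
H - r(21) = 240961741443/418476543760 - (-40 + 8*21) = 240961741443/418476543760 - (-40 + 168) = 240961741443/418476543760 - 1*128 = 240961741443/418476543760 - 128 = -53324035859837/418476543760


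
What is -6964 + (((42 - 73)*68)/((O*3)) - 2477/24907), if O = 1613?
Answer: -839400402131/120524973 ≈ -6964.5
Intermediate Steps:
-6964 + (((42 - 73)*68)/((O*3)) - 2477/24907) = -6964 + (((42 - 73)*68)/((1613*3)) - 2477/24907) = -6964 + (-31*68/4839 - 2477*1/24907) = -6964 + (-2108*1/4839 - 2477/24907) = -6964 + (-2108/4839 - 2477/24907) = -6964 - 64490159/120524973 = -839400402131/120524973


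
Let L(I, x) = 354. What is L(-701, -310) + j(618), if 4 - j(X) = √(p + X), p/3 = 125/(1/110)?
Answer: 358 - 6*√1163 ≈ 153.38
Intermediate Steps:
p = 41250 (p = 3*(125/(1/110)) = 3*(125*110) = 3*13750 = 41250)
j(X) = 4 - √(41250 + X)
L(-701, -310) + j(618) = 354 + (4 - √(41250 + 618)) = 354 + (4 - √41868) = 354 + (4 - 6*√1163) = 358 - 6*√1163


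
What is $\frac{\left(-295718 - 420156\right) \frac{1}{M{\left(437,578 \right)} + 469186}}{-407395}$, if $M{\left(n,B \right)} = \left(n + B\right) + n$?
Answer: $\frac{357937}{95867784005} \approx 3.7337 \cdot 10^{-6}$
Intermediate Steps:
$M{\left(n,B \right)} = B + 2 n$ ($M{\left(n,B \right)} = \left(B + n\right) + n = B + 2 n$)
$\frac{\left(-295718 - 420156\right) \frac{1}{M{\left(437,578 \right)} + 469186}}{-407395} = \frac{\left(-295718 - 420156\right) \frac{1}{\left(578 + 2 \cdot 437\right) + 469186}}{-407395} = - \frac{715874}{\left(578 + 874\right) + 469186} \left(- \frac{1}{407395}\right) = - \frac{715874}{1452 + 469186} \left(- \frac{1}{407395}\right) = - \frac{715874}{470638} \left(- \frac{1}{407395}\right) = \left(-715874\right) \frac{1}{470638} \left(- \frac{1}{407395}\right) = \left(- \frac{357937}{235319}\right) \left(- \frac{1}{407395}\right) = \frac{357937}{95867784005}$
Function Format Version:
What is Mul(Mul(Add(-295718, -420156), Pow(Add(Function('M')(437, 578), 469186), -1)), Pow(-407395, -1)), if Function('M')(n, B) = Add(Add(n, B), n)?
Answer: Rational(357937, 95867784005) ≈ 3.7337e-6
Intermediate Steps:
Function('M')(n, B) = Add(B, Mul(2, n)) (Function('M')(n, B) = Add(Add(B, n), n) = Add(B, Mul(2, n)))
Mul(Mul(Add(-295718, -420156), Pow(Add(Function('M')(437, 578), 469186), -1)), Pow(-407395, -1)) = Mul(Mul(Add(-295718, -420156), Pow(Add(Add(578, Mul(2, 437)), 469186), -1)), Pow(-407395, -1)) = Mul(Mul(-715874, Pow(Add(Add(578, 874), 469186), -1)), Rational(-1, 407395)) = Mul(Mul(-715874, Pow(Add(1452, 469186), -1)), Rational(-1, 407395)) = Mul(Mul(-715874, Pow(470638, -1)), Rational(-1, 407395)) = Mul(Mul(-715874, Rational(1, 470638)), Rational(-1, 407395)) = Mul(Rational(-357937, 235319), Rational(-1, 407395)) = Rational(357937, 95867784005)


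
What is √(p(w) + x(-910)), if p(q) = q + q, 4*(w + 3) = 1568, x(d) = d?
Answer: 2*I*√33 ≈ 11.489*I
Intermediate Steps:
w = 389 (w = -3 + (¼)*1568 = -3 + 392 = 389)
p(q) = 2*q
√(p(w) + x(-910)) = √(2*389 - 910) = √(778 - 910) = √(-132) = 2*I*√33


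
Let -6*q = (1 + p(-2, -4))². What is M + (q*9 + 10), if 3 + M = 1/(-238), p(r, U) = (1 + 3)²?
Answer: -50754/119 ≈ -426.50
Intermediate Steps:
p(r, U) = 16 (p(r, U) = 4² = 16)
M = -715/238 (M = -3 + 1/(-238) = -3 - 1/238 = -715/238 ≈ -3.0042)
q = -289/6 (q = -(1 + 16)²/6 = -⅙*17² = -⅙*289 = -289/6 ≈ -48.167)
M + (q*9 + 10) = -715/238 + (-289/6*9 + 10) = -715/238 + (-867/2 + 10) = -715/238 - 847/2 = -50754/119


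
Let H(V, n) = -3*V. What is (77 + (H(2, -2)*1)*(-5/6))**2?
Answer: 6724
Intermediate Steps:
(77 + (H(2, -2)*1)*(-5/6))**2 = (77 + (-3*2*1)*(-5/6))**2 = (77 + (-6*1)*(-5*1/6))**2 = (77 - 6*(-5/6))**2 = (77 + 5)**2 = 82**2 = 6724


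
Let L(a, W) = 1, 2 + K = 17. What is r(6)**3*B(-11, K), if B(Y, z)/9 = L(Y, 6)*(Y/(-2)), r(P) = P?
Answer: 10692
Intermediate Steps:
K = 15 (K = -2 + 17 = 15)
B(Y, z) = -9*Y/2 (B(Y, z) = 9*(1*(Y/(-2))) = 9*(1*(Y*(-1/2))) = 9*(1*(-Y/2)) = 9*(-Y/2) = -9*Y/2)
r(6)**3*B(-11, K) = 6**3*(-9/2*(-11)) = 216*(99/2) = 10692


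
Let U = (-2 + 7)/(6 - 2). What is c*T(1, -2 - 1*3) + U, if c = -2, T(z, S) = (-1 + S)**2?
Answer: -283/4 ≈ -70.750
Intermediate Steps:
U = 5/4 ≈ 1.2500
c*T(1, -2 - 1*3) + U = -2*(-1 + (-2 - 1*3))**2 + 5/4 = -2*(-1 + (-2 - 3))**2 + 5/4 = -2*(-1 - 5)**2 + 5/4 = -2*(-6)**2 + 5/4 = -2*36 + 5/4 = -72 + 5/4 = -283/4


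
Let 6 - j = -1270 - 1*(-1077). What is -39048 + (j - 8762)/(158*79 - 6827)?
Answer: -220825003/5655 ≈ -39050.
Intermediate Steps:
j = 199 (j = 6 - (-1270 - 1*(-1077)) = 6 - (-1270 + 1077) = 6 - 1*(-193) = 6 + 193 = 199)
-39048 + (j - 8762)/(158*79 - 6827) = -39048 + (199 - 8762)/(158*79 - 6827) = -39048 - 8563/(12482 - 6827) = -39048 - 8563/5655 = -220825003/5655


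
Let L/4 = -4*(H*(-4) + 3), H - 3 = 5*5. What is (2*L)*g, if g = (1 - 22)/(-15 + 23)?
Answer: -9156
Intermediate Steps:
g = -21/8 ≈ -2.6250
H = 28 (H = 3 + 5*5 = 3 + 25 = 28)
L = 1744 (L = 4*(-4*(28*(-4) + 3)) = 4*(-4*(-112 + 3)) = 4*(-4*(-109)) = 4*436 = 1744)
(2*L)*g = (2*1744)*(-21/8) = 3488*(-21/8) = -9156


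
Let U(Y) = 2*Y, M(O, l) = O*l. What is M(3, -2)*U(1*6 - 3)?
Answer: -36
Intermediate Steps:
M(3, -2)*U(1*6 - 3) = (3*(-2))*(2*(1*6 - 3)) = -12*(6 - 3) = -12*3 = -6*6 = -36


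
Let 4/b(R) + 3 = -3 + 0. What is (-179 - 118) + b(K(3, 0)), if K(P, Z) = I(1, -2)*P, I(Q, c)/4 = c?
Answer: -893/3 ≈ -297.67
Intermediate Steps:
I(Q, c) = 4*c
K(P, Z) = -8*P (K(P, Z) = (4*(-2))*P = -8*P)
b(R) = -⅔ (b(R) = 4/(-3 + (-3 + 0)) = 4/(-3 - 3) = 4/(-6) = 4*(-⅙) = -⅔)
(-179 - 118) + b(K(3, 0)) = (-179 - 118) - ⅔ = -297 - ⅔ = -893/3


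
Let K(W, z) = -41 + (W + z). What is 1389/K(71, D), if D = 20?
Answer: 1389/50 ≈ 27.780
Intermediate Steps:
K(W, z) = -41 + W + z
1389/K(71, D) = 1389/(-41 + 71 + 20) = 1389/50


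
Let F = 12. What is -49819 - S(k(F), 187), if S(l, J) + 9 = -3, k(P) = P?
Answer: -49807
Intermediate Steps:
S(l, J) = -12 (S(l, J) = -9 - 3 = -12)
-49819 - S(k(F), 187) = -49819 - 1*(-12) = -49819 + 12 = -49807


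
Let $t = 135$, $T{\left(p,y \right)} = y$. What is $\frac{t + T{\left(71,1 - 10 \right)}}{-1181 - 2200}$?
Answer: $- \frac{6}{161} \approx -0.037267$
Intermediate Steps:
$\frac{t + T{\left(71,1 - 10 \right)}}{-1181 - 2200} = \frac{135 + \left(1 - 10\right)}{-1181 - 2200} = \frac{135 + \left(1 - 10\right)}{-3381} = \left(135 - 9\right) \left(- \frac{1}{3381}\right) = 126 \left(- \frac{1}{3381}\right) = - \frac{6}{161}$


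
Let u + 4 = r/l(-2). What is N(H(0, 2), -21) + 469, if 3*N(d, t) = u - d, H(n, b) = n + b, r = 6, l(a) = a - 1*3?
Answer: 2333/5 ≈ 466.60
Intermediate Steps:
l(a) = -3 + a (l(a) = a - 3 = -3 + a)
u = -26/5 (u = -4 + 6/(-3 - 2) = -4 + 6/(-5) = -4 + 6*(-1/5) = -4 - 6/5 = -26/5 ≈ -5.2000)
H(n, b) = b + n
N(d, t) = -26/15 - d/3 (N(d, t) = (-26/5 - d)/3 = -26/15 - d/3)
N(H(0, 2), -21) + 469 = (-26/15 - (2 + 0)/3) + 469 = (-26/15 - 1/3*2) + 469 = (-26/15 - 2/3) + 469 = -12/5 + 469 = 2333/5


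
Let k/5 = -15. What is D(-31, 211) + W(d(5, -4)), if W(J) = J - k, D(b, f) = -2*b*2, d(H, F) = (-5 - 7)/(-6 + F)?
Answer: 1001/5 ≈ 200.20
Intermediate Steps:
k = -75 (k = 5*(-15) = -75)
d(H, F) = -12/(-6 + F)
D(b, f) = -4*b
W(J) = 75 + J (W(J) = J - 1*(-75) = J + 75 = 75 + J)
D(-31, 211) + W(d(5, -4)) = -4*(-31) + (75 - 12/(-6 - 4)) = 124 + (75 - 12/(-10)) = 124 + (75 - 12*(-1/10)) = 124 + (75 + 6/5) = 124 + 381/5 = 1001/5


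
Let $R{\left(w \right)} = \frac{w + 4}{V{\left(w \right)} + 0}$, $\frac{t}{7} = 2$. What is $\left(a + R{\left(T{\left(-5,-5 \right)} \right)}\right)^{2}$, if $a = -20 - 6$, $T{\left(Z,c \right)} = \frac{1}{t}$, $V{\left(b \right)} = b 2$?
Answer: $\frac{25}{4} \approx 6.25$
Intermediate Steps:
$t = 14$ ($t = 7 \cdot 2 = 14$)
$V{\left(b \right)} = 2 b$
$T{\left(Z,c \right)} = \frac{1}{14}$
$R{\left(w \right)} = \frac{4 + w}{2 w}$ ($R{\left(w \right)} = \frac{w + 4}{2 w + 0} = \frac{4 + w}{2 w}$)
$a = -26$ ($a = -20 - 6 = -26$)
$\left(a + R{\left(T{\left(-5,-5 \right)} \right)}\right)^{2} = \left(-26 + \frac{\frac{1}{\frac{1}{14}} \left(4 + \frac{1}{14}\right)}{2}\right)^{2} = \left(-26 + \frac{1}{2} \cdot 14 \cdot \frac{57}{14}\right)^{2} = \left(-26 + \frac{57}{2}\right)^{2} = \left(\frac{5}{2}\right)^{2} = \frac{25}{4}$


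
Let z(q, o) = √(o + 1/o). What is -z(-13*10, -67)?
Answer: -I*√300830/67 ≈ -8.1863*I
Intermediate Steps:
-z(-13*10, -67) = -√(-67 + 1/(-67)) = -√(-67 - 1/67) = -√(-4490/67) = -I*√300830/67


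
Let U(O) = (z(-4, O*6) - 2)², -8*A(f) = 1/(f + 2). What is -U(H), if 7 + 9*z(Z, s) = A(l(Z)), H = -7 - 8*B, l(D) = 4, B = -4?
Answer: -1442401/186624 ≈ -7.7289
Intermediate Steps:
A(f) = -1/(8*(2 + f)) (A(f) = -1/(8*(f + 2)) = -1/(8*(2 + f)))
H = 25 (H = -7 - 8*(-4) = -7 + 32 = 25)
z(Z, s) = -337/432 (z(Z, s) = -7/9 + (-1/(16 + 8*4))/9 = -7/9 + (-1/(16 + 32))/9 = -7/9 + (-1/48)/9 = -7/9 + (-1*1/48)/9 = -7/9 + (⅑)*(-1/48) = -7/9 - 1/432 = -337/432)
U(O) = 1442401/186624 (U(O) = (-337/432 - 2)² = (-1201/432)² = 1442401/186624)
-U(H) = -1*1442401/186624 = -1442401/186624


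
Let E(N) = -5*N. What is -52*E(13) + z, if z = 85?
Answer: 3465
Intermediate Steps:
-52*E(13) + z = -(-260)*13 + 85 = -52*(-65) + 85 = 3380 + 85 = 3465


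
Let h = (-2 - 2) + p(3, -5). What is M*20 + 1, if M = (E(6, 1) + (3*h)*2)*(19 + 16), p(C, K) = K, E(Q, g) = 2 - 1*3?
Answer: -38499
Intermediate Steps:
E(Q, g) = -1 (E(Q, g) = 2 - 3 = -1)
h = -9 (h = (-2 - 2) - 5 = -4 - 5 = -9)
M = -1925 (M = (-1 + (3*(-9))*2)*(19 + 16) = (-1 - 27*2)*35 = (-1 - 54)*35 = -55*35 = -1925)
M*20 + 1 = -1925*20 + 1 = -38500 + 1 = -38499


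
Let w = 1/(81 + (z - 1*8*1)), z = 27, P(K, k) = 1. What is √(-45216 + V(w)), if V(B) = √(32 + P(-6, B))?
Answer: √(-45216 + √33) ≈ 212.63*I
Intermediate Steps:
w = 1/100 (w = 1/(81 + (27 - 1*8*1)) = 1/(81 + (27 - 8*1)) = 1/(81 + (27 - 8)) = 1/(81 + 19) = 1/100 ≈ 0.010000)
V(B) = √33 (V(B) = √(32 + 1) = √33)
√(-45216 + V(w)) = √(-45216 + √33)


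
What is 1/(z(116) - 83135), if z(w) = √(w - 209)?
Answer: -83135/6911428318 - I*√93/6911428318 ≈ -1.2029e-5 - 1.3953e-9*I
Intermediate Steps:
z(w) = √(-209 + w)
1/(z(116) - 83135) = 1/(√(-209 + 116) - 83135) = 1/(√(-93) - 83135) = 1/(I*√93 - 83135) = 1/(-83135 + I*√93)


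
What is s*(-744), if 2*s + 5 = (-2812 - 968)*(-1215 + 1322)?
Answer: 150460980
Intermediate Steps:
s = -404465/2 (s = -5/2 + ((-2812 - 968)*(-1215 + 1322))/2 = -5/2 + (-3780*107)/2 = -5/2 + (½)*(-404460) = -5/2 - 202230 = -404465/2 ≈ -2.0223e+5)
s*(-744) = -404465/2*(-744) = 150460980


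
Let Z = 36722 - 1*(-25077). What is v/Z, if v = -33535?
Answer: -33535/61799 ≈ -0.54265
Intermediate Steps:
Z = 61799 (Z = 36722 + 25077 = 61799)
v/Z = -33535/61799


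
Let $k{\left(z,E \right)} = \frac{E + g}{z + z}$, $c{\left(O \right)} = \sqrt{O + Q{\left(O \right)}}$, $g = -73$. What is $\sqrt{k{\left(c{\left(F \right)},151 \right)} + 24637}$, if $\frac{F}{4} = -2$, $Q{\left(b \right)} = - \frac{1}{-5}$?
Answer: $\sqrt{24637 - i \sqrt{195}} \approx 156.96 - 0.0445 i$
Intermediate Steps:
$Q{\left(b \right)} = \frac{1}{5}$ ($Q{\left(b \right)} = \left(-1\right) \left(- \frac{1}{5}\right) = \frac{1}{5}$)
$F = -8$ ($F = 4 \left(-2\right) = -8$)
$c{\left(O \right)} = \sqrt{\frac{1}{5} + O}$ ($c{\left(O \right)} = \sqrt{O + \frac{1}{5}} = \sqrt{\frac{1}{5} + O}$)
$k{\left(z,E \right)} = \frac{-73 + E}{2 z}$ ($k{\left(z,E \right)} = \frac{E - 73}{z + z} = \frac{-73 + E}{2 z}$)
$\sqrt{k{\left(c{\left(F \right)},151 \right)} + 24637} = \sqrt{\frac{-73 + 151}{2 \frac{\sqrt{5 + 25 \left(-8\right)}}{5}} + 24637} = \sqrt{\frac{1}{2} \frac{1}{\frac{1}{5} \sqrt{5 - 200}} \cdot 78 + 24637} = \sqrt{\frac{1}{2} \frac{1}{\frac{1}{5} \sqrt{-195}} \cdot 78 + 24637} = \sqrt{\frac{1}{2} \frac{1}{\frac{1}{5} i \sqrt{195}} \cdot 78 + 24637} = \sqrt{\frac{1}{2} \left(- \frac{i \sqrt{195}}{39}\right) 78 + 24637} = \sqrt{- i \sqrt{195} + 24637} = \sqrt{24637 - i \sqrt{195}}$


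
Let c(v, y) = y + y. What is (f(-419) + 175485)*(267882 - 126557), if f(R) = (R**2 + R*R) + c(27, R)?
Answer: 74304303925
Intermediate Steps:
c(v, y) = 2*y
f(R) = 2*R + 2*R**2 (f(R) = (R**2 + R*R) + 2*R = (R**2 + R**2) + 2*R = 2*R**2 + 2*R = 2*R + 2*R**2)
(f(-419) + 175485)*(267882 - 126557) = (2*(-419)*(1 - 419) + 175485)*(267882 - 126557) = (2*(-419)*(-418) + 175485)*141325 = (350284 + 175485)*141325 = 525769*141325 = 74304303925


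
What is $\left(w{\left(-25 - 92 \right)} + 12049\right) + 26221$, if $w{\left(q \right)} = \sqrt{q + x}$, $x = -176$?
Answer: $38270 + i \sqrt{293} \approx 38270.0 + 17.117 i$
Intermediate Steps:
$w{\left(q \right)} = \sqrt{-176 + q}$ ($w{\left(q \right)} = \sqrt{q - 176} = \sqrt{-176 + q}$)
$\left(w{\left(-25 - 92 \right)} + 12049\right) + 26221 = \left(\sqrt{-176 - 117} + 12049\right) + 26221 = \left(\sqrt{-293} + 12049\right) + 26221 = \left(i \sqrt{293} + 12049\right) + 26221 = \left(12049 + i \sqrt{293}\right) + 26221 = 38270 + i \sqrt{293}$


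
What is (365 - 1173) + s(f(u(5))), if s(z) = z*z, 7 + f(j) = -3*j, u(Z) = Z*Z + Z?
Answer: 8601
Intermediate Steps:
u(Z) = Z + Z**2 (u(Z) = Z**2 + Z = Z + Z**2)
f(j) = -7 - 3*j
s(z) = z**2
(365 - 1173) + s(f(u(5))) = (365 - 1173) + (-7 - 15*(1 + 5))**2 = -808 + (-7 - 15*6)**2 = -808 + (-7 - 3*30)**2 = -808 + (-7 - 90)**2 = -808 + (-97)**2 = -808 + 9409 = 8601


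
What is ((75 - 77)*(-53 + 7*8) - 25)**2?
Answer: 961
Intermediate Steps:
((75 - 77)*(-53 + 7*8) - 25)**2 = (-2*(-53 + 56) - 25)**2 = (-2*3 - 25)**2 = (-6 - 25)**2 = (-31)**2 = 961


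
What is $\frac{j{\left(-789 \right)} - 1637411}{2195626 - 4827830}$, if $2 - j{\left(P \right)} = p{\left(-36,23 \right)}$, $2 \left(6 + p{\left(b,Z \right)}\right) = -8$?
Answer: $\frac{1637399}{2632204} \approx 0.62206$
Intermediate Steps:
$p{\left(b,Z \right)} = -10$ ($p{\left(b,Z \right)} = -6 + \frac{1}{2} \left(-8\right) = -6 - 4 = -10$)
$j{\left(P \right)} = 12$ ($j{\left(P \right)} = 2 - -10 = 2 + 10 = 12$)
$\frac{j{\left(-789 \right)} - 1637411}{2195626 - 4827830} = \frac{12 - 1637411}{2195626 - 4827830} = - \frac{1637399}{-2632204} = \left(-1637399\right) \left(- \frac{1}{2632204}\right) = \frac{1637399}{2632204}$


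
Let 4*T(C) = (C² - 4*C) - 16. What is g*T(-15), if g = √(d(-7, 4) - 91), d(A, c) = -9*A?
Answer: 269*I*√7/2 ≈ 355.85*I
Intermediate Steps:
g = 2*I*√7 (g = √(-9*(-7) - 91) = √(63 - 91) = √(-28) = 2*I*√7 ≈ 5.2915*I)
T(C) = -4 - C + C²/4 (T(C) = ((C² - 4*C) - 16)/4 = (-16 + C² - 4*C)/4 = -4 - C + C²/4)
g*T(-15) = (2*I*√7)*(-4 - 1*(-15) + (¼)*(-15)²) = (2*I*√7)*(-4 + 15 + (¼)*225) = (2*I*√7)*(-4 + 15 + 225/4) = (2*I*√7)*(269/4) = 269*I*√7/2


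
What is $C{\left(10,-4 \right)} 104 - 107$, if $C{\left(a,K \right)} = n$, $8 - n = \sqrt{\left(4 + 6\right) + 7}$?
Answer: $725 - 104 \sqrt{17} \approx 296.2$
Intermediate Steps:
$n = 8 - \sqrt{17}$ ($n = 8 - \sqrt{\left(4 + 6\right) + 7} = 8 - \sqrt{10 + 7} = 8 - \sqrt{17} \approx 3.8769$)
$C{\left(a,K \right)} = 8 - \sqrt{17}$
$C{\left(10,-4 \right)} 104 - 107 = \left(8 - \sqrt{17}\right) 104 - 107 = \left(832 - 104 \sqrt{17}\right) - 107 = 725 - 104 \sqrt{17}$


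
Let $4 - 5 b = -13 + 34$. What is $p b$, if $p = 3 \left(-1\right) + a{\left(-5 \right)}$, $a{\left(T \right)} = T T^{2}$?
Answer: $\frac{2176}{5} \approx 435.2$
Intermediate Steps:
$a{\left(T \right)} = T^{3}$
$b = - \frac{17}{5}$ ($b = \frac{4}{5} - \frac{-13 + 34}{5} = \frac{4}{5} - \frac{21}{5} = - \frac{17}{5} \approx -3.4$)
$p = -128$ ($p = 3 \left(-1\right) + \left(-5\right)^{3} = -3 - 125 = -128$)
$p b = \left(-128\right) \left(- \frac{17}{5}\right) = \frac{2176}{5}$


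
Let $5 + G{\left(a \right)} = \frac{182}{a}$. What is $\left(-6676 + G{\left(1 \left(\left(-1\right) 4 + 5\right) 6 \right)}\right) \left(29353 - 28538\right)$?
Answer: $- \frac{16260880}{3} \approx -5.4203 \cdot 10^{6}$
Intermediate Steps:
$G{\left(a \right)} = -5 + \frac{182}{a}$
$\left(-6676 + G{\left(1 \left(\left(-1\right) 4 + 5\right) 6 \right)}\right) \left(29353 - 28538\right) = \left(-6676 - \left(5 - \frac{182}{1 \left(\left(-1\right) 4 + 5\right) 6}\right)\right) \left(29353 - 28538\right) = \left(-6676 - \left(5 - \frac{182}{1 \left(-4 + 5\right) 6}\right)\right) 815 = \left(-6676 - \left(5 - \frac{182}{1 \cdot 1 \cdot 6}\right)\right) 815 = \left(-6676 - \left(5 - \frac{182}{1 \cdot 6}\right)\right) 815 = \left(-6676 - \left(5 - \frac{182}{6}\right)\right) 815 = \left(-6676 + \left(-5 + 182 \cdot \frac{1}{6}\right)\right) 815 = \left(-6676 + \left(-5 + \frac{91}{3}\right)\right) 815 = \left(-6676 + \frac{76}{3}\right) 815 = \left(- \frac{19952}{3}\right) 815 = - \frac{16260880}{3}$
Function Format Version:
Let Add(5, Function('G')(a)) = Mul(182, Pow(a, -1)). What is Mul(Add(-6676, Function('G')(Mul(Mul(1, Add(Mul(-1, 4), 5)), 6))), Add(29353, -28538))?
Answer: Rational(-16260880, 3) ≈ -5.4203e+6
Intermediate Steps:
Function('G')(a) = Add(-5, Mul(182, Pow(a, -1)))
Mul(Add(-6676, Function('G')(Mul(Mul(1, Add(Mul(-1, 4), 5)), 6))), Add(29353, -28538)) = Mul(Add(-6676, Add(-5, Mul(182, Pow(Mul(Mul(1, Add(Mul(-1, 4), 5)), 6), -1)))), Add(29353, -28538)) = Mul(Add(-6676, Add(-5, Mul(182, Pow(Mul(Mul(1, Add(-4, 5)), 6), -1)))), 815) = Mul(Add(-6676, Add(-5, Mul(182, Pow(Mul(Mul(1, 1), 6), -1)))), 815) = Mul(Add(-6676, Add(-5, Mul(182, Pow(Mul(1, 6), -1)))), 815) = Mul(Add(-6676, Add(-5, Mul(182, Pow(6, -1)))), 815) = Mul(Add(-6676, Add(-5, Mul(182, Rational(1, 6)))), 815) = Mul(Add(-6676, Add(-5, Rational(91, 3))), 815) = Mul(Add(-6676, Rational(76, 3)), 815) = Mul(Rational(-19952, 3), 815) = Rational(-16260880, 3)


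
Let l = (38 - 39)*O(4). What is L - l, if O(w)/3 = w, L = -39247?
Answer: -39235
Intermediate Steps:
O(w) = 3*w
l = -12 (l = (38 - 39)*(3*4) = -1*12 = -12)
L - l = -39247 - 1*(-12) = -39247 + 12 = -39235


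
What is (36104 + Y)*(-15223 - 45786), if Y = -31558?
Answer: -277346914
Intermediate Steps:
(36104 + Y)*(-15223 - 45786) = (36104 - 31558)*(-15223 - 45786) = 4546*(-61009) = -277346914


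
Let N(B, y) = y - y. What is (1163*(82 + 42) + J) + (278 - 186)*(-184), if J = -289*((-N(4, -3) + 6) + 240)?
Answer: 56190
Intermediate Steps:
N(B, y) = 0
J = -71094 (J = -289*((-1*0 + 6) + 240) = -289*((0 + 6) + 240) = -289*(6 + 240) = -289*246 = -71094)
(1163*(82 + 42) + J) + (278 - 186)*(-184) = (1163*(82 + 42) - 71094) + (278 - 186)*(-184) = (1163*124 - 71094) + 92*(-184) = (144212 - 71094) - 16928 = 73118 - 16928 = 56190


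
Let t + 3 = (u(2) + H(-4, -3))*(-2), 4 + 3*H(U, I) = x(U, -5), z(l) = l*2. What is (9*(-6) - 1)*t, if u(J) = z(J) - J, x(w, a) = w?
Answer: 275/3 ≈ 91.667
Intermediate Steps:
z(l) = 2*l
H(U, I) = -4/3 + U/3
u(J) = J (u(J) = 2*J - J = J)
t = -5/3 (t = -3 + (2 + (-4/3 + (⅓)*(-4)))*(-2) = -3 + (2 + (-4/3 - 4/3))*(-2) = -3 + (2 - 8/3)*(-2) = -3 - ⅔*(-2) = -3 + 4/3 = -5/3 ≈ -1.6667)
(9*(-6) - 1)*t = (9*(-6) - 1)*(-5/3) = (-54 - 1)*(-5/3) = -55*(-5/3) = 275/3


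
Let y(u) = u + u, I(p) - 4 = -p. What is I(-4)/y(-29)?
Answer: -4/29 ≈ -0.13793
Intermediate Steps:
I(p) = 4 - p
y(u) = 2*u
I(-4)/y(-29) = (4 - 1*(-4))/((2*(-29))) = (4 + 4)/(-58) = 8*(-1/58) = -4/29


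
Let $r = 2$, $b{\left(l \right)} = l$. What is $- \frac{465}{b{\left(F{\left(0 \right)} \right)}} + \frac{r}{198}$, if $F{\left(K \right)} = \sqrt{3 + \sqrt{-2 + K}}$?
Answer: $\frac{1}{99} - \frac{465}{\sqrt{3 + i \sqrt{2}}} \approx -249.15 + 55.785 i$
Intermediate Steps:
$- \frac{465}{b{\left(F{\left(0 \right)} \right)}} + \frac{r}{198} = - \frac{465}{\sqrt{3 + \sqrt{-2 + 0}}} + \frac{2}{198} = - \frac{465}{\sqrt{3 + \sqrt{-2}}} + 2 \cdot \frac{1}{198} = - \frac{465}{\sqrt{3 + i \sqrt{2}}} + \frac{1}{99} = \frac{1}{99} - \frac{465}{\sqrt{3 + i \sqrt{2}}}$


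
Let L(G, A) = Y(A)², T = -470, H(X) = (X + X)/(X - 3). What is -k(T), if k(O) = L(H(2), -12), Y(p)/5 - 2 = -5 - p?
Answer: -2025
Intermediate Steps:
Y(p) = -15 - 5*p (Y(p) = 10 + 5*(-5 - p) = 10 + (-25 - 5*p) = -15 - 5*p)
H(X) = 2*X/(-3 + X) (H(X) = (2*X)/(-3 + X) = 2*X/(-3 + X))
L(G, A) = (-15 - 5*A)²
k(O) = 2025 (k(O) = 25*(3 - 12)² = 25*(-9)² = 25*81 = 2025)
-k(T) = -1*2025 = -2025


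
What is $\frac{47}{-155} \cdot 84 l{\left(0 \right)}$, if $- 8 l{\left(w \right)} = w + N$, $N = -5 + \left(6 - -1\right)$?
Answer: $\frac{987}{155} \approx 6.3677$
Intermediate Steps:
$N = 2$ ($N = -5 + \left(6 + 1\right) = -5 + 7 = 2$)
$l{\left(w \right)} = - \frac{1}{4} - \frac{w}{8}$ ($l{\left(w \right)} = - \frac{w + 2}{8} = - \frac{2 + w}{8} = - \frac{1}{4} - \frac{w}{8}$)
$\frac{47}{-155} \cdot 84 l{\left(0 \right)} = \frac{47}{-155} \cdot 84 \left(- \frac{1}{4} - 0\right) = 47 \left(- \frac{1}{155}\right) 84 \left(- \frac{1}{4} + 0\right) = \left(- \frac{47}{155}\right) 84 \left(- \frac{1}{4}\right) = \left(- \frac{3948}{155}\right) \left(- \frac{1}{4}\right) = \frac{987}{155}$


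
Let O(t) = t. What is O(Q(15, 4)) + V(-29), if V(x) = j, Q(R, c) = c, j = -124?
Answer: -120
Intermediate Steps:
V(x) = -124
O(Q(15, 4)) + V(-29) = 4 - 124 = -120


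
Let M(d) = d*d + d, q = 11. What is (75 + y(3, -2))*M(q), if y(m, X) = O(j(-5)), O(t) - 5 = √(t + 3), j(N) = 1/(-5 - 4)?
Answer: 10560 + 44*√26 ≈ 10784.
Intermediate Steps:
j(N) = -⅑ (j(N) = 1/(-9) = -⅑)
M(d) = d + d² (M(d) = d² + d = d + d²)
O(t) = 5 + √(3 + t) (O(t) = 5 + √(t + 3) = 5 + √(3 + t))
y(m, X) = 5 + √26/3 (y(m, X) = 5 + √(3 - ⅑) = 5 + √(26/9) = 5 + √26/3)
(75 + y(3, -2))*M(q) = (75 + (5 + √26/3))*(11*(1 + 11)) = (80 + √26/3)*(11*12) = (80 + √26/3)*132 = 10560 + 44*√26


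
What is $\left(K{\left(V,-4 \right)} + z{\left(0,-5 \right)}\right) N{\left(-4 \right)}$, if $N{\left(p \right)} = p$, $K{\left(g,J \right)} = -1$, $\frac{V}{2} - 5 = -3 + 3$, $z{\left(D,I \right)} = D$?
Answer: $4$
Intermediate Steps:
$V = 10$ ($V = 10 + 2 \left(-3 + 3\right) = 10 + 2 \cdot 0 = 10 + 0 = 10$)
$\left(K{\left(V,-4 \right)} + z{\left(0,-5 \right)}\right) N{\left(-4 \right)} = \left(-1 + 0\right) \left(-4\right) = \left(-1\right) \left(-4\right) = 4$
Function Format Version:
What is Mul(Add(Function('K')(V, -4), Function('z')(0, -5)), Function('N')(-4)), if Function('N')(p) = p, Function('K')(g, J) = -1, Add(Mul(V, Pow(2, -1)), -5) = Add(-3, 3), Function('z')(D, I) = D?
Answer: 4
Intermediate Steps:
V = 10 (V = Add(10, Mul(2, Add(-3, 3))) = Add(10, Mul(2, 0)) = Add(10, 0) = 10)
Mul(Add(Function('K')(V, -4), Function('z')(0, -5)), Function('N')(-4)) = Mul(Add(-1, 0), -4) = Mul(-1, -4) = 4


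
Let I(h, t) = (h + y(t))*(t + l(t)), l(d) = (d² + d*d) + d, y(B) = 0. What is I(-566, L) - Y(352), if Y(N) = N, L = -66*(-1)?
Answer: -5006056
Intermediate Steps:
L = 66
l(d) = d + 2*d² (l(d) = (d² + d²) + d = 2*d² + d = d + 2*d²)
I(h, t) = h*(t + t*(1 + 2*t)) (I(h, t) = (h + 0)*(t + t*(1 + 2*t)) = h*(t + t*(1 + 2*t)))
I(-566, L) - Y(352) = 2*(-566)*66*(1 + 66) - 1*352 = 2*(-566)*66*67 - 352 = -5005704 - 352 = -5006056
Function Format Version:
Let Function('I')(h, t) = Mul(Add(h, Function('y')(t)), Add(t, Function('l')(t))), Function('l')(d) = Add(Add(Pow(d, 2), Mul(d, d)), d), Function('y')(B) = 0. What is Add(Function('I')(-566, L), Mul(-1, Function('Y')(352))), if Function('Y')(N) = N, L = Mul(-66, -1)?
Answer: -5006056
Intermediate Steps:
L = 66
Function('l')(d) = Add(d, Mul(2, Pow(d, 2))) (Function('l')(d) = Add(Add(Pow(d, 2), Pow(d, 2)), d) = Add(Mul(2, Pow(d, 2)), d) = Add(d, Mul(2, Pow(d, 2))))
Function('I')(h, t) = Mul(h, Add(t, Mul(t, Add(1, Mul(2, t))))) (Function('I')(h, t) = Mul(Add(h, 0), Add(t, Mul(t, Add(1, Mul(2, t))))) = Mul(h, Add(t, Mul(t, Add(1, Mul(2, t))))))
Add(Function('I')(-566, L), Mul(-1, Function('Y')(352))) = Add(Mul(2, -566, 66, Add(1, 66)), Mul(-1, 352)) = Add(Mul(2, -566, 66, 67), -352) = Add(-5005704, -352) = -5006056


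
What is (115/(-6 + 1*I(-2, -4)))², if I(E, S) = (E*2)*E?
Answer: 13225/4 ≈ 3306.3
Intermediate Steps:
I(E, S) = 2*E² (I(E, S) = (2*E)*E = 2*E²)
(115/(-6 + 1*I(-2, -4)))² = (115/(-6 + 1*(2*(-2)²)))² = (115/(-6 + 1*(2*4)))² = (115/(-6 + 1*8))² = (115/(-6 + 8))² = (115/2)² = 13225/4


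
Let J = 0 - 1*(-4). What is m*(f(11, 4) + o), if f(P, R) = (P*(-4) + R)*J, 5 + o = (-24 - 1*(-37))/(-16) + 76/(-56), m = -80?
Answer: 93615/7 ≈ 13374.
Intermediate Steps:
J = 4 (J = 0 + 4 = 4)
o = -803/112 (o = -5 + ((-24 - 1*(-37))/(-16) + 76/(-56)) = -5 + ((-24 + 37)*(-1/16) + 76*(-1/56)) = -5 + (13*(-1/16) - 19/14) = -5 + (-13/16 - 19/14) = -5 - 243/112 = -803/112 ≈ -7.1696)
f(P, R) = -16*P + 4*R (f(P, R) = (P*(-4) + R)*4 = (-4*P + R)*4 = (R - 4*P)*4 = -16*P + 4*R)
m*(f(11, 4) + o) = -80*((-16*11 + 4*4) - 803/112) = -80*((-176 + 16) - 803/112) = -80*(-160 - 803/112) = -80*(-18723/112) = 93615/7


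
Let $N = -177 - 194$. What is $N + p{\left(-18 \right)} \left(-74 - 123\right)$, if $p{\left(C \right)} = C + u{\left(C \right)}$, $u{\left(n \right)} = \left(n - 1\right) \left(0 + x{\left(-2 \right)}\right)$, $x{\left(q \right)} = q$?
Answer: $-4311$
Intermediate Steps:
$N = -371$
$u{\left(n \right)} = 2 - 2 n$ ($u{\left(n \right)} = \left(n - 1\right) \left(0 - 2\right) = \left(-1 + n\right) \left(-2\right) = 2 - 2 n$)
$p{\left(C \right)} = 2 - C$ ($p{\left(C \right)} = C - \left(-2 + 2 C\right) = 2 - C$)
$N + p{\left(-18 \right)} \left(-74 - 123\right) = -371 + \left(2 - -18\right) \left(-74 - 123\right) = -371 + \left(2 + 18\right) \left(-197\right) = -371 + 20 \left(-197\right) = -371 - 3940 = -4311$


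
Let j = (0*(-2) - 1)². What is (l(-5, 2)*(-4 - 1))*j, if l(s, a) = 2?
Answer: -10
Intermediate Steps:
j = 1 (j = (0 - 1)² = (-1)² = 1)
(l(-5, 2)*(-4 - 1))*j = (2*(-4 - 1))*1 = (2*(-5))*1 = -10*1 = -10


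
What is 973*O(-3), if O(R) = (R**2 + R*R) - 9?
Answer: 8757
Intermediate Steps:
O(R) = -9 + 2*R**2 (O(R) = (R**2 + R**2) - 9 = 2*R**2 - 9 = -9 + 2*R**2)
973*O(-3) = 973*(-9 + 2*(-3)**2) = 973*(-9 + 2*9) = 973*(-9 + 18) = 973*9 = 8757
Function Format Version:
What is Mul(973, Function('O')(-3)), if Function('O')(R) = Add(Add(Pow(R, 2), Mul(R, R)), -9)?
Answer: 8757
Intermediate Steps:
Function('O')(R) = Add(-9, Mul(2, Pow(R, 2))) (Function('O')(R) = Add(Add(Pow(R, 2), Pow(R, 2)), -9) = Add(Mul(2, Pow(R, 2)), -9) = Add(-9, Mul(2, Pow(R, 2))))
Mul(973, Function('O')(-3)) = Mul(973, Add(-9, Mul(2, Pow(-3, 2)))) = Mul(973, Add(-9, Mul(2, 9))) = Mul(973, Add(-9, 18)) = Mul(973, 9) = 8757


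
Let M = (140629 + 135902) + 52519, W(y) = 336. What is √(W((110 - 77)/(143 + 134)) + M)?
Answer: √329386 ≈ 573.92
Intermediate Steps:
M = 329050 (M = 276531 + 52519 = 329050)
√(W((110 - 77)/(143 + 134)) + M) = √(336 + 329050) = √329386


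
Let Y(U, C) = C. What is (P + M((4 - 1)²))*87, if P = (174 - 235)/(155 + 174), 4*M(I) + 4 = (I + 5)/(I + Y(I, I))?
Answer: -340373/3948 ≈ -86.214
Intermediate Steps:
M(I) = -1 + (5 + I)/(8*I) (M(I) = -1 + ((I + 5)/(I + I))/4 = -1 + ((5 + I)/((2*I)))/4 = -1 + ((5 + I)*(1/(2*I)))/4 = -1 + ((5 + I)/(2*I))/4 = -1 + (5 + I)/(8*I))
P = -61/329 ≈ -0.18541
(P + M((4 - 1)²))*87 = (-61/329 + (5 - 7*(4 - 1)²)/(8*((4 - 1)²)))*87 = (-61/329 + (5 - 7*3²)/(8*(3²)))*87 = (-61/329 + (⅛)*(5 - 7*9)/9)*87 = (-61/329 + (⅛)*(⅑)*(5 - 63))*87 = (-61/329 + (⅛)*(⅑)*(-58))*87 = (-61/329 - 29/36)*87 = -11737/11844*87 = -340373/3948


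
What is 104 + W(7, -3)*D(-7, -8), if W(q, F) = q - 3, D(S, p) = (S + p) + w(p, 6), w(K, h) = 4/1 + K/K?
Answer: 64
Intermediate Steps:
w(K, h) = 5 (w(K, h) = 4*1 + 1 = 4 + 1 = 5)
D(S, p) = 5 + S + p (D(S, p) = (S + p) + 5 = 5 + S + p)
W(q, F) = -3 + q
104 + W(7, -3)*D(-7, -8) = 104 + (-3 + 7)*(5 - 7 - 8) = 104 + 4*(-10) = 104 - 40 = 64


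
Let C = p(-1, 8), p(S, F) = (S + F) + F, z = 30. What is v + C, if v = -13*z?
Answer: -375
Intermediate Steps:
p(S, F) = S + 2*F (p(S, F) = (F + S) + F = S + 2*F)
C = 15 (C = -1 + 2*8 = -1 + 16 = 15)
v = -390 (v = -13*30 = -1*390 = -390)
v + C = -390 + 15 = -375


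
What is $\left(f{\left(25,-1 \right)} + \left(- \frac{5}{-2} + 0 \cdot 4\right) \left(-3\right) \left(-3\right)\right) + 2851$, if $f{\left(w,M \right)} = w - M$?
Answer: $\frac{5799}{2} \approx 2899.5$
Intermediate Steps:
$\left(f{\left(25,-1 \right)} + \left(- \frac{5}{-2} + 0 \cdot 4\right) \left(-3\right) \left(-3\right)\right) + 2851 = \left(\left(25 - -1\right) + \left(- \frac{5}{-2} + 0 \cdot 4\right) \left(-3\right) \left(-3\right)\right) + 2851 = \left(\left(25 + 1\right) + \left(\left(-5\right) \left(- \frac{1}{2}\right) + 0\right) \left(-3\right) \left(-3\right)\right) + 2851 = \left(26 + \left(\frac{5}{2} + 0\right) \left(-3\right) \left(-3\right)\right) + 2851 = \left(26 + \frac{5}{2} \left(-3\right) \left(-3\right)\right) + 2851 = \left(26 - - \frac{45}{2}\right) + 2851 = \left(26 + \frac{45}{2}\right) + 2851 = \frac{97}{2} + 2851 = \frac{5799}{2}$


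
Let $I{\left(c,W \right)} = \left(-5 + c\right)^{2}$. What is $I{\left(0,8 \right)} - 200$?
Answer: $-175$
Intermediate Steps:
$I{\left(0,8 \right)} - 200 = \left(-5 + 0\right)^{2} - 200 = \left(-5\right)^{2} - 200 = 25 - 200 = -175$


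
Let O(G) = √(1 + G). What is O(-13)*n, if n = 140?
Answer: 280*I*√3 ≈ 484.97*I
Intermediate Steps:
O(-13)*n = √(1 - 13)*140 = √(-12)*140 = (2*I*√3)*140 = 280*I*√3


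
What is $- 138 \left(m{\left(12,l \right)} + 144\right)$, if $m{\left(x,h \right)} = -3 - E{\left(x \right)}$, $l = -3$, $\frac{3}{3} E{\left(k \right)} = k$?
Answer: $-17802$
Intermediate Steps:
$E{\left(k \right)} = k$
$m{\left(x,h \right)} = -3 - x$
$- 138 \left(m{\left(12,l \right)} + 144\right) = - 138 \left(\left(-3 - 12\right) + 144\right) = - 138 \left(-15 + 144\right) = \left(-138\right) 129 = -17802$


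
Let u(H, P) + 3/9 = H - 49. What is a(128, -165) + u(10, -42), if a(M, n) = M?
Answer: 266/3 ≈ 88.667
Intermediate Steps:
u(H, P) = -148/3 + H (u(H, P) = -⅓ + (H - 49) = -⅓ + (-49 + H) = -148/3 + H)
a(128, -165) + u(10, -42) = 128 + (-148/3 + 10) = 128 - 118/3 = 266/3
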